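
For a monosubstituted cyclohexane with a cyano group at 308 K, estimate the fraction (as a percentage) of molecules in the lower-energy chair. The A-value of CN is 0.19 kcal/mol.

57.7%

One chair has the cyano group axial (E = 0.19 kcal/mol) and the other has it equatorial (E = 0).
ΔG = 0.19 kcal/mol between the two chairs.
K = exp(ΔG/RT) with R = 1.987×10⁻³ kcal mol⁻¹ K⁻¹ and T = 308 K gives K ≈ 1.36.
Fraction in the lower-energy chair = K/(K+1) = 57.7%.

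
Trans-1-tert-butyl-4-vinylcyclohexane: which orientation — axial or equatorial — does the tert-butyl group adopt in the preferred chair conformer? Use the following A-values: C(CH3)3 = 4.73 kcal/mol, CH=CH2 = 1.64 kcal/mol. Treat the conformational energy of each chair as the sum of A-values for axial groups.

equatorial

C1 and C4 have opposite parity, so for the trans isomer the two substituents are e,e in one chair and a,a in the other.
Chair I (tert-butyl axial, vinyl axial): E = 6.37 kcal/mol.
Chair II (tert-butyl equatorial, vinyl equatorial): E = 0.00 kcal/mol.
Chair II is the more stable (lower-energy) conformer, and in that chair the tert-butyl group is equatorial.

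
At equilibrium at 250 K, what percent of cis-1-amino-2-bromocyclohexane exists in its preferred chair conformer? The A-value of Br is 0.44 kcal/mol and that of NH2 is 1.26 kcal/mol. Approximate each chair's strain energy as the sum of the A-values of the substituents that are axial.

83.9%

C1 and C2 have opposite parity, so for the cis isomer the two substituents are one axial and one equatorial in each chair.
Chair I (bromo axial, amino equatorial): E = 0.44 kcal/mol; chair II (bromo equatorial, amino axial): E = 1.26 kcal/mol.
ΔG = 0.82 kcal/mol between the two chairs.
K = exp(ΔG/RT) with R = 1.987×10⁻³ kcal mol⁻¹ K⁻¹ and T = 250 K gives K ≈ 5.21.
Fraction in the lower-energy chair = K/(K+1) = 83.9%.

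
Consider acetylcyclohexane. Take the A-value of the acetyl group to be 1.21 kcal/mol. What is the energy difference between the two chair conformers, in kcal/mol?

A monosubstituted cyclohexane has one chair with the acetyl group axial (E = A = 1.21 kcal/mol) and one with it equatorial (E = 0).
ΔE = 1.21 − 0 = 1.21 kcal/mol.

1.21 kcal/mol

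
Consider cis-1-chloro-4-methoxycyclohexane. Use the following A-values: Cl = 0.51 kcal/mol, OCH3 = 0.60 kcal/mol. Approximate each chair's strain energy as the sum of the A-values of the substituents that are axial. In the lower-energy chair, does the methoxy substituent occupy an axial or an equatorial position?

C1 and C4 have opposite parity, so for the cis isomer the two substituents are one axial and one equatorial in each chair.
Chair I (chloro axial, methoxy equatorial): E = 0.51 kcal/mol.
Chair II (chloro equatorial, methoxy axial): E = 0.60 kcal/mol.
Chair I is the more stable (lower-energy) conformer, and in that chair the methoxy group is equatorial.

equatorial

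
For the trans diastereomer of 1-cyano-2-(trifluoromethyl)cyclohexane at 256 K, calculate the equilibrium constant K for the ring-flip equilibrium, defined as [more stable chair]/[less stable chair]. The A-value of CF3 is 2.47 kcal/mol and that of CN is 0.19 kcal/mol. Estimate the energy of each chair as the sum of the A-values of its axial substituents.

C1 and C2 have opposite parity, so for the trans isomer the two substituents are e,e in one chair and a,a in the other.
Chair I (trifluoromethyl axial, cyano axial): E = 2.66 kcal/mol; chair II (trifluoromethyl equatorial, cyano equatorial): E = 0.00 kcal/mol.
ΔG = 2.66 kcal/mol between the two chairs.
K = exp(ΔG/RT) with R = 1.987×10⁻³ kcal mol⁻¹ K⁻¹ and T = 256 K gives K ≈ 187.

K ≈ 187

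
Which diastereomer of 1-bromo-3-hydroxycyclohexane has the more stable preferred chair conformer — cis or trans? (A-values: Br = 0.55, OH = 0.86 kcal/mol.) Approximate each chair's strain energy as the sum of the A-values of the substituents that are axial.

At 1,3 positions (parity same): cis → (e,e or a,a); trans → (a,e or e,a).
Best chair for cis: E = 0.00 kcal/mol; best chair for trans: E = 0.55 kcal/mol.
The cis isomer is lower by 0.55 kcal/mol.

cis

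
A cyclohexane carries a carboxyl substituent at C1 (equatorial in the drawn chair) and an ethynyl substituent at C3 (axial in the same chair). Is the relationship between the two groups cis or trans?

trans

C1 and C3 have the same parity, so their axial bonds point in the same direction.
With same-parity carbons, two substituents on the same face are both axial or both equatorial; opposite faces give one of each.
Here the groups are equatorial/axial → opposite face → trans.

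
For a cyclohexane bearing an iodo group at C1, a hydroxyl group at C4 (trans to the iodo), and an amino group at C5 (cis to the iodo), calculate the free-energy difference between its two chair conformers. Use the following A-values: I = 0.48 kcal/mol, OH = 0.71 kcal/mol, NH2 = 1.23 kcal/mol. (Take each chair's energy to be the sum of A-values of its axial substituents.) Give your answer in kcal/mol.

2.42 kcal/mol

Chair I (iodo axial, hydroxyl axial, amino axial): E = 2.42 kcal/mol.
Chair II (iodo equatorial, hydroxyl equatorial, amino equatorial): E = 0.00 kcal/mol.
ΔE = 2.42 − 0.00 = 2.42 kcal/mol; chair II is more stable.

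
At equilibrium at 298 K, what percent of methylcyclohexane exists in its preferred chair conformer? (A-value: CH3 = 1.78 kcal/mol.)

95.3%

One chair has the methyl group axial (E = 1.78 kcal/mol) and the other has it equatorial (E = 0).
ΔG = 1.78 kcal/mol between the two chairs.
K = exp(ΔG/RT) with R = 1.987×10⁻³ kcal mol⁻¹ K⁻¹ and T = 298 K gives K ≈ 20.2.
Fraction in the lower-energy chair = K/(K+1) = 95.3%.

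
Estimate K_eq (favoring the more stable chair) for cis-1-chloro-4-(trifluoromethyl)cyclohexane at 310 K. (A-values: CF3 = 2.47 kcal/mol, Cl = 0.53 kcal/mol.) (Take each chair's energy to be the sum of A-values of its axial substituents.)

C1 and C4 have opposite parity, so for the cis isomer the two substituents are one axial and one equatorial in each chair.
Chair I (trifluoromethyl axial, chloro equatorial): E = 2.47 kcal/mol; chair II (trifluoromethyl equatorial, chloro axial): E = 0.53 kcal/mol.
ΔG = 1.94 kcal/mol between the two chairs.
K = exp(ΔG/RT) with R = 1.987×10⁻³ kcal mol⁻¹ K⁻¹ and T = 310 K gives K ≈ 23.3.

K ≈ 23.3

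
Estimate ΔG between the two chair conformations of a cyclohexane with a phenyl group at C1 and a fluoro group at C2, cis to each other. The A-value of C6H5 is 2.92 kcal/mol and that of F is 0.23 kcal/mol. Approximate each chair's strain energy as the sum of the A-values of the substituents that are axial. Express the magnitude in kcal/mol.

2.69 kcal/mol

C1 and C2 have opposite parity, so for the cis isomer the two substituents are one axial and one equatorial in each chair.
Chair I (phenyl axial, fluoro equatorial): E = 2.92 kcal/mol.
Chair II (phenyl equatorial, fluoro axial): E = 0.23 kcal/mol.
ΔE = 2.92 − 0.23 = 2.69 kcal/mol; chair II is more stable.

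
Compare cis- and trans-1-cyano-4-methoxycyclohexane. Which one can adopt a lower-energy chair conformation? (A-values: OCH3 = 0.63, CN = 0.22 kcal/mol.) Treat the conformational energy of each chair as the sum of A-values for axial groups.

trans

At 1,4 positions (parity opposite): cis → (a,e or e,a); trans → (e,e or a,a).
Best chair for cis: E = 0.22 kcal/mol; best chair for trans: E = 0.00 kcal/mol.
The trans isomer is lower by 0.22 kcal/mol.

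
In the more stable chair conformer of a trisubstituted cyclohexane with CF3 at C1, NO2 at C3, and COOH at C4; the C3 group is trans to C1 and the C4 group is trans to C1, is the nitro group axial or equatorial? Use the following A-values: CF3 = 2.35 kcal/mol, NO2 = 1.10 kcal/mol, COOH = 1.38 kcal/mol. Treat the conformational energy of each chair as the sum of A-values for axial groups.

axial

Chair I (trifluoromethyl axial, nitro equatorial, carboxyl axial): E = 3.73 kcal/mol.
Chair II (trifluoromethyl equatorial, nitro axial, carboxyl equatorial): E = 1.10 kcal/mol.
Chair II is the more stable (lower-energy) conformer, and in that chair the nitro group is axial.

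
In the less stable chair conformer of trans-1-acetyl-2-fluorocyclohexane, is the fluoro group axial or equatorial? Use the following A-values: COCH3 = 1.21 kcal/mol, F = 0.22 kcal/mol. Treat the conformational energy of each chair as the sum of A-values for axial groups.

axial

C1 and C2 have opposite parity, so for the trans isomer the two substituents are e,e in one chair and a,a in the other.
Chair I (acetyl axial, fluoro axial): E = 1.43 kcal/mol.
Chair II (acetyl equatorial, fluoro equatorial): E = 0.00 kcal/mol.
Chair I is the less stable (higher-energy) conformer, and in that chair the fluoro group is axial.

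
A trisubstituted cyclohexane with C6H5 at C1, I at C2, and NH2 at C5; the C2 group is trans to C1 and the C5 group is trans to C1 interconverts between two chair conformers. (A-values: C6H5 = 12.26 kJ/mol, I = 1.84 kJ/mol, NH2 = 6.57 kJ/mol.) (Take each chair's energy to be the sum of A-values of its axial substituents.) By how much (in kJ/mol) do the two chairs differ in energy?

7.53 kJ/mol

Chair I (phenyl axial, iodo axial, amino equatorial): E = 14.10 kJ/mol.
Chair II (phenyl equatorial, iodo equatorial, amino axial): E = 6.57 kJ/mol.
ΔE = 14.10 − 6.57 = 7.53 kJ/mol; chair II is more stable.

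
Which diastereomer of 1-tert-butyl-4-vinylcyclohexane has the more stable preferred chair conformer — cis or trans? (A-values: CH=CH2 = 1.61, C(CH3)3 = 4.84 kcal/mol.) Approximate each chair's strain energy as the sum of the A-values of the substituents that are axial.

trans

At 1,4 positions (parity opposite): cis → (a,e or e,a); trans → (e,e or a,a).
Best chair for cis: E = 1.61 kcal/mol; best chair for trans: E = 0.00 kcal/mol.
The trans isomer is lower by 1.61 kcal/mol.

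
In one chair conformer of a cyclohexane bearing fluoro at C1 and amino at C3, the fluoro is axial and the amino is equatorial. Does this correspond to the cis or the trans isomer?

C1 and C3 have the same parity, so their axial bonds point in the same direction.
With same-parity carbons, two substituents on the same face are both axial or both equatorial; opposite faces give one of each.
Here the groups are axial/equatorial → opposite face → trans.

trans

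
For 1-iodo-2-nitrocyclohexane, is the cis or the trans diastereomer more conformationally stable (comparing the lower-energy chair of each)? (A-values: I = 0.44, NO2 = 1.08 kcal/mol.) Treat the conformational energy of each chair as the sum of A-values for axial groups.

trans

At 1,2 positions (parity opposite): cis → (a,e or e,a); trans → (e,e or a,a).
Best chair for cis: E = 0.44 kcal/mol; best chair for trans: E = 0.00 kcal/mol.
The trans isomer is lower by 0.44 kcal/mol.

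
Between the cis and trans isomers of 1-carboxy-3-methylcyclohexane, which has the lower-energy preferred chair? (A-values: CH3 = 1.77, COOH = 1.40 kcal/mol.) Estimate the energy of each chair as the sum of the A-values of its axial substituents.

At 1,3 positions (parity same): cis → (e,e or a,a); trans → (a,e or e,a).
Best chair for cis: E = 0.00 kcal/mol; best chair for trans: E = 1.40 kcal/mol.
The cis isomer is lower by 1.40 kcal/mol.

cis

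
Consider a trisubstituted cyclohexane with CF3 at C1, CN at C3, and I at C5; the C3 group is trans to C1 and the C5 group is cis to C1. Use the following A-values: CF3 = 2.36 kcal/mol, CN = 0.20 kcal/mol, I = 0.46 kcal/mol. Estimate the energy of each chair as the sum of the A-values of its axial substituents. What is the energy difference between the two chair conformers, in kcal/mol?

Chair I (trifluoromethyl axial, cyano equatorial, iodo axial): E = 2.82 kcal/mol.
Chair II (trifluoromethyl equatorial, cyano axial, iodo equatorial): E = 0.20 kcal/mol.
ΔE = 2.82 − 0.20 = 2.62 kcal/mol; chair II is more stable.

2.62 kcal/mol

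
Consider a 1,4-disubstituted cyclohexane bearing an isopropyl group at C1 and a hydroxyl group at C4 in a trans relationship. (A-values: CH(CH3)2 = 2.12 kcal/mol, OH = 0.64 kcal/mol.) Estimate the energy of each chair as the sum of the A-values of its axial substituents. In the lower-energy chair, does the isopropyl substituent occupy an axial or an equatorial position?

C1 and C4 have opposite parity, so for the trans isomer the two substituents are e,e in one chair and a,a in the other.
Chair I (isopropyl axial, hydroxyl axial): E = 2.76 kcal/mol.
Chair II (isopropyl equatorial, hydroxyl equatorial): E = 0.00 kcal/mol.
Chair II is the more stable (lower-energy) conformer, and in that chair the isopropyl group is equatorial.

equatorial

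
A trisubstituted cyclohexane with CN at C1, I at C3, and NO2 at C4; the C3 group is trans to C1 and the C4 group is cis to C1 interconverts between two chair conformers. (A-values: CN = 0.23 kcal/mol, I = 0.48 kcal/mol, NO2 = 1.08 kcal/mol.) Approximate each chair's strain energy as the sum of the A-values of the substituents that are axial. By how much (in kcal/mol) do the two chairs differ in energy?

Chair I (cyano axial, iodo equatorial, nitro equatorial): E = 0.23 kcal/mol.
Chair II (cyano equatorial, iodo axial, nitro axial): E = 1.56 kcal/mol.
ΔE = 1.56 − 0.23 = 1.33 kcal/mol; chair I is more stable.

1.33 kcal/mol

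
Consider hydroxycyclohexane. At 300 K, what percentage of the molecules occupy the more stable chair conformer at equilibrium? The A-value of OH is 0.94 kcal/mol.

82.9%

One chair has the hydroxyl group axial (E = 0.94 kcal/mol) and the other has it equatorial (E = 0).
ΔG = 0.94 kcal/mol between the two chairs.
K = exp(ΔG/RT) with R = 1.987×10⁻³ kcal mol⁻¹ K⁻¹ and T = 300 K gives K ≈ 4.84.
Fraction in the lower-energy chair = K/(K+1) = 82.9%.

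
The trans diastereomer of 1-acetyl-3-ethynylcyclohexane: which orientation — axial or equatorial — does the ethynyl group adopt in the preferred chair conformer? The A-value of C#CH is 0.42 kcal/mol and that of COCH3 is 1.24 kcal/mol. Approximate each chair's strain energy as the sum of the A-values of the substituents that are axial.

C1 and C3 have the same parity, so for the trans isomer the two substituents are one axial and one equatorial in each chair.
Chair I (ethynyl axial, acetyl equatorial): E = 0.42 kcal/mol.
Chair II (ethynyl equatorial, acetyl axial): E = 1.24 kcal/mol.
Chair I is the more stable (lower-energy) conformer, and in that chair the ethynyl group is axial.

axial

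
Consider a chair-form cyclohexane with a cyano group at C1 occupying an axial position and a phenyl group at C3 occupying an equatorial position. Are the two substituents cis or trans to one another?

C1 and C3 have the same parity, so their axial bonds point in the same direction.
With same-parity carbons, two substituents on the same face are both axial or both equatorial; opposite faces give one of each.
Here the groups are axial/equatorial → opposite face → trans.

trans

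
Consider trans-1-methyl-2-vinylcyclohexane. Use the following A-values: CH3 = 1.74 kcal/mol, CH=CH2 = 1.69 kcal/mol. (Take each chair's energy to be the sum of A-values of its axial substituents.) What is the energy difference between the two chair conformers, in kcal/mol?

3.43 kcal/mol

C1 and C2 have opposite parity, so for the trans isomer the two substituents are e,e in one chair and a,a in the other.
Chair I (methyl axial, vinyl axial): E = 3.43 kcal/mol.
Chair II (methyl equatorial, vinyl equatorial): E = 0.00 kcal/mol.
ΔE = 3.43 − 0.00 = 3.43 kcal/mol; chair II is more stable.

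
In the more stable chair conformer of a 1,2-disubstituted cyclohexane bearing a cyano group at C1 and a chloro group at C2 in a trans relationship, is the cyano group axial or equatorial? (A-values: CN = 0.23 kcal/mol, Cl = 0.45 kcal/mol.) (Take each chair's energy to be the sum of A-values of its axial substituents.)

equatorial

C1 and C2 have opposite parity, so for the trans isomer the two substituents are e,e in one chair and a,a in the other.
Chair I (cyano axial, chloro axial): E = 0.68 kcal/mol.
Chair II (cyano equatorial, chloro equatorial): E = 0.00 kcal/mol.
Chair II is the more stable (lower-energy) conformer, and in that chair the cyano group is equatorial.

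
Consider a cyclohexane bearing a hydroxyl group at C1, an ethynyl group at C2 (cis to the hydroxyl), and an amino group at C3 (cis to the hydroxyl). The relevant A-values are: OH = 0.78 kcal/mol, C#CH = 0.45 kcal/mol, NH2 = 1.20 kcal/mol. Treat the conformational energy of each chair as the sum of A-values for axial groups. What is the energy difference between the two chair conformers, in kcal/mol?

1.53 kcal/mol

Chair I (hydroxyl axial, ethynyl equatorial, amino axial): E = 1.98 kcal/mol.
Chair II (hydroxyl equatorial, ethynyl axial, amino equatorial): E = 0.45 kcal/mol.
ΔE = 1.98 − 0.45 = 1.53 kcal/mol; chair II is more stable.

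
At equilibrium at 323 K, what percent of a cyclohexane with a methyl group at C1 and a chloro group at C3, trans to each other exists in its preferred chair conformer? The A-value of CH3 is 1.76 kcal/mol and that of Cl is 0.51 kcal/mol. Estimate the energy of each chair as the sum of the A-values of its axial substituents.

C1 and C3 have the same parity, so for the trans isomer the two substituents are one axial and one equatorial in each chair.
Chair I (methyl axial, chloro equatorial): E = 1.76 kcal/mol; chair II (methyl equatorial, chloro axial): E = 0.51 kcal/mol.
ΔG = 1.25 kcal/mol between the two chairs.
K = exp(ΔG/RT) with R = 1.987×10⁻³ kcal mol⁻¹ K⁻¹ and T = 323 K gives K ≈ 7.01.
Fraction in the lower-energy chair = K/(K+1) = 87.5%.

87.5%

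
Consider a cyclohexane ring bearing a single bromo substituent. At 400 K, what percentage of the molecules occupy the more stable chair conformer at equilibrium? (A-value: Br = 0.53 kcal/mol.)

One chair has the bromo group axial (E = 0.53 kcal/mol) and the other has it equatorial (E = 0).
ΔG = 0.53 kcal/mol between the two chairs.
K = exp(ΔG/RT) with R = 1.987×10⁻³ kcal mol⁻¹ K⁻¹ and T = 400 K gives K ≈ 1.95.
Fraction in the lower-energy chair = K/(K+1) = 66.1%.

66.1%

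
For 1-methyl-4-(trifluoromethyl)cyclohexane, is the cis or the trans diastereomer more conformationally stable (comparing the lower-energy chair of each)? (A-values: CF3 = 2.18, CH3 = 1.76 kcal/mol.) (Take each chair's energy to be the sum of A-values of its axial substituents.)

trans

At 1,4 positions (parity opposite): cis → (a,e or e,a); trans → (e,e or a,a).
Best chair for cis: E = 1.76 kcal/mol; best chair for trans: E = 0.00 kcal/mol.
The trans isomer is lower by 1.76 kcal/mol.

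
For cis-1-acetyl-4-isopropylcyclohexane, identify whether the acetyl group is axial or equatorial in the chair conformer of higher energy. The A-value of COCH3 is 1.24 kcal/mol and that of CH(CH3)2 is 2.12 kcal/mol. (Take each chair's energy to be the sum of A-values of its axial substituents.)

C1 and C4 have opposite parity, so for the cis isomer the two substituents are one axial and one equatorial in each chair.
Chair I (acetyl axial, isopropyl equatorial): E = 1.24 kcal/mol.
Chair II (acetyl equatorial, isopropyl axial): E = 2.12 kcal/mol.
Chair II is the less stable (higher-energy) conformer, and in that chair the acetyl group is equatorial.

equatorial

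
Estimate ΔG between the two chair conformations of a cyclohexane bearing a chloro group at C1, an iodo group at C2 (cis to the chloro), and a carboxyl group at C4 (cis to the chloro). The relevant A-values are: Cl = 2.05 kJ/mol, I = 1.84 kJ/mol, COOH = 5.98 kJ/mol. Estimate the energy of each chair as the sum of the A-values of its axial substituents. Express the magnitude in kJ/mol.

5.77 kJ/mol

Chair I (chloro axial, iodo equatorial, carboxyl equatorial): E = 2.05 kJ/mol.
Chair II (chloro equatorial, iodo axial, carboxyl axial): E = 7.82 kJ/mol.
ΔE = 7.82 − 2.05 = 5.77 kJ/mol; chair I is more stable.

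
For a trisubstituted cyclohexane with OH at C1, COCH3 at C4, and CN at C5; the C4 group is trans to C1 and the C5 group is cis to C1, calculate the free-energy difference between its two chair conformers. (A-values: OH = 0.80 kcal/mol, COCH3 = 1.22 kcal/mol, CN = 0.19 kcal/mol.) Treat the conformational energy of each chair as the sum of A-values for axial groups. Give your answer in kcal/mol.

Chair I (hydroxyl axial, acetyl axial, cyano axial): E = 2.21 kcal/mol.
Chair II (hydroxyl equatorial, acetyl equatorial, cyano equatorial): E = 0.00 kcal/mol.
ΔE = 2.21 − 0.00 = 2.21 kcal/mol; chair II is more stable.

2.21 kcal/mol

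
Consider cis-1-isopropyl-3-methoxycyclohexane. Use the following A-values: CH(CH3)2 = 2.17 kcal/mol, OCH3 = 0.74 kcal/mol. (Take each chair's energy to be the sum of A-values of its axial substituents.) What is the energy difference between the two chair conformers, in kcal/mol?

C1 and C3 have the same parity, so for the cis isomer the two substituents are e,e in one chair and a,a in the other.
Chair I (isopropyl axial, methoxy axial): E = 2.91 kcal/mol.
Chair II (isopropyl equatorial, methoxy equatorial): E = 0.00 kcal/mol.
ΔE = 2.91 − 0.00 = 2.91 kcal/mol; chair II is more stable.

2.91 kcal/mol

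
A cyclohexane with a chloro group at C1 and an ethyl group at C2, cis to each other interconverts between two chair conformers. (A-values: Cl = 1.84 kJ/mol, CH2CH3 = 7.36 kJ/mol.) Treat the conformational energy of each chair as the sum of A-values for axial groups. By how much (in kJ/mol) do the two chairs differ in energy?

C1 and C2 have opposite parity, so for the cis isomer the two substituents are one axial and one equatorial in each chair.
Chair I (chloro axial, ethyl equatorial): E = 1.84 kJ/mol.
Chair II (chloro equatorial, ethyl axial): E = 7.36 kJ/mol.
ΔE = 7.36 − 1.84 = 5.52 kJ/mol; chair I is more stable.

5.52 kJ/mol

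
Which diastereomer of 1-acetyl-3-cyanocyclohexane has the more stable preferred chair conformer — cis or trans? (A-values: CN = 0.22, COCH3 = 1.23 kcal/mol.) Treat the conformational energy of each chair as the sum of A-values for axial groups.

At 1,3 positions (parity same): cis → (e,e or a,a); trans → (a,e or e,a).
Best chair for cis: E = 0.00 kcal/mol; best chair for trans: E = 0.22 kcal/mol.
The cis isomer is lower by 0.22 kcal/mol.

cis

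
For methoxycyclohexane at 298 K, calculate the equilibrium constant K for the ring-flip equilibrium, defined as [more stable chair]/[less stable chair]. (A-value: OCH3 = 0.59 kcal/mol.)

K ≈ 2.71

One chair has the methoxy group axial (E = 0.59 kcal/mol) and the other has it equatorial (E = 0).
ΔG = 0.59 kcal/mol between the two chairs.
K = exp(ΔG/RT) with R = 1.987×10⁻³ kcal mol⁻¹ K⁻¹ and T = 298 K gives K ≈ 2.71.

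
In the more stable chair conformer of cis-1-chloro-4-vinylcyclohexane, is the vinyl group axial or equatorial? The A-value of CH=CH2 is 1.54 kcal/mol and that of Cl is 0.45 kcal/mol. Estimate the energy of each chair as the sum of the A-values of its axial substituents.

equatorial

C1 and C4 have opposite parity, so for the cis isomer the two substituents are one axial and one equatorial in each chair.
Chair I (vinyl axial, chloro equatorial): E = 1.54 kcal/mol.
Chair II (vinyl equatorial, chloro axial): E = 0.45 kcal/mol.
Chair II is the more stable (lower-energy) conformer, and in that chair the vinyl group is equatorial.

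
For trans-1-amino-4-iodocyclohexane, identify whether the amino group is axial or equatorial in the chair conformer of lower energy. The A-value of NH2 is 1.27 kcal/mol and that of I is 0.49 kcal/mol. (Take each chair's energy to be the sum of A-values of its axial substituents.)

C1 and C4 have opposite parity, so for the trans isomer the two substituents are e,e in one chair and a,a in the other.
Chair I (amino axial, iodo axial): E = 1.76 kcal/mol.
Chair II (amino equatorial, iodo equatorial): E = 0.00 kcal/mol.
Chair II is the more stable (lower-energy) conformer, and in that chair the amino group is equatorial.

equatorial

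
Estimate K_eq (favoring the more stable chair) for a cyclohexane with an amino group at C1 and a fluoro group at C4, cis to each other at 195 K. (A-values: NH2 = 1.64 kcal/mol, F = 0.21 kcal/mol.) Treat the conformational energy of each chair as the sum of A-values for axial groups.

K ≈ 40.1

C1 and C4 have opposite parity, so for the cis isomer the two substituents are one axial and one equatorial in each chair.
Chair I (amino axial, fluoro equatorial): E = 1.64 kcal/mol; chair II (amino equatorial, fluoro axial): E = 0.21 kcal/mol.
ΔG = 1.43 kcal/mol between the two chairs.
K = exp(ΔG/RT) with R = 1.987×10⁻³ kcal mol⁻¹ K⁻¹ and T = 195 K gives K ≈ 40.1.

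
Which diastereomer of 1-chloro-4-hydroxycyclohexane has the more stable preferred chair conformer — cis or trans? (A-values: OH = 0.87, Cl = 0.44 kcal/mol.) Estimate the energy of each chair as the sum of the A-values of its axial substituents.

trans

At 1,4 positions (parity opposite): cis → (a,e or e,a); trans → (e,e or a,a).
Best chair for cis: E = 0.44 kcal/mol; best chair for trans: E = 0.00 kcal/mol.
The trans isomer is lower by 0.44 kcal/mol.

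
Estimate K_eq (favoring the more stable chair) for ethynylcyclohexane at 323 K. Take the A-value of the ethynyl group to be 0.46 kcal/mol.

K ≈ 2.05

One chair has the ethynyl group axial (E = 0.46 kcal/mol) and the other has it equatorial (E = 0).
ΔG = 0.46 kcal/mol between the two chairs.
K = exp(ΔG/RT) with R = 1.987×10⁻³ kcal mol⁻¹ K⁻¹ and T = 323 K gives K ≈ 2.05.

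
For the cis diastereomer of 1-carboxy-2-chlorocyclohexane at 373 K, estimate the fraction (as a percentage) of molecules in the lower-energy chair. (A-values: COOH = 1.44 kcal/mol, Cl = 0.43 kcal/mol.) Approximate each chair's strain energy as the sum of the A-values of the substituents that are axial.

C1 and C2 have opposite parity, so for the cis isomer the two substituents are one axial and one equatorial in each chair.
Chair I (carboxyl axial, chloro equatorial): E = 1.44 kcal/mol; chair II (carboxyl equatorial, chloro axial): E = 0.43 kcal/mol.
ΔG = 1.01 kcal/mol between the two chairs.
K = exp(ΔG/RT) with R = 1.987×10⁻³ kcal mol⁻¹ K⁻¹ and T = 373 K gives K ≈ 3.91.
Fraction in the lower-energy chair = K/(K+1) = 79.6%.

79.6%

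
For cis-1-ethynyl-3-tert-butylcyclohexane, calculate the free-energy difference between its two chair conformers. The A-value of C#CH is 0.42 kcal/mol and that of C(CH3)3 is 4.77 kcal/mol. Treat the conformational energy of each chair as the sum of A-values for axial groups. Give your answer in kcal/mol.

5.19 kcal/mol

C1 and C3 have the same parity, so for the cis isomer the two substituents are e,e in one chair and a,a in the other.
Chair I (ethynyl axial, tert-butyl axial): E = 5.19 kcal/mol.
Chair II (ethynyl equatorial, tert-butyl equatorial): E = 0.00 kcal/mol.
ΔE = 5.19 − 0.00 = 5.19 kcal/mol; chair II is more stable.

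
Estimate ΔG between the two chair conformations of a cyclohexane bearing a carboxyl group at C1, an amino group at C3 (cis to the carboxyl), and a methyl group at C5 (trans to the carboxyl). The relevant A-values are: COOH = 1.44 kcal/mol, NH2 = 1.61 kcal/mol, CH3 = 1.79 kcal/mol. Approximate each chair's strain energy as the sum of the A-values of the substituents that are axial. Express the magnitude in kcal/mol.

Chair I (carboxyl axial, amino axial, methyl equatorial): E = 3.05 kcal/mol.
Chair II (carboxyl equatorial, amino equatorial, methyl axial): E = 1.79 kcal/mol.
ΔE = 3.05 − 1.79 = 1.26 kcal/mol; chair II is more stable.

1.26 kcal/mol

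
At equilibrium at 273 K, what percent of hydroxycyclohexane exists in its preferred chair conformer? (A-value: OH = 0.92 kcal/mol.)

One chair has the hydroxyl group axial (E = 0.92 kcal/mol) and the other has it equatorial (E = 0).
ΔG = 0.92 kcal/mol between the two chairs.
K = exp(ΔG/RT) with R = 1.987×10⁻³ kcal mol⁻¹ K⁻¹ and T = 273 K gives K ≈ 5.45.
Fraction in the lower-energy chair = K/(K+1) = 84.5%.

84.5%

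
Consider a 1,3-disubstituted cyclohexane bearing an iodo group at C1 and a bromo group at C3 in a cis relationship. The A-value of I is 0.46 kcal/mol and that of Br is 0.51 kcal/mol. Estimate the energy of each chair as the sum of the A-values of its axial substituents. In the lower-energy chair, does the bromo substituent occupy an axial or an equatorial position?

C1 and C3 have the same parity, so for the cis isomer the two substituents are e,e in one chair and a,a in the other.
Chair I (iodo axial, bromo axial): E = 0.97 kcal/mol.
Chair II (iodo equatorial, bromo equatorial): E = 0.00 kcal/mol.
Chair II is the more stable (lower-energy) conformer, and in that chair the bromo group is equatorial.

equatorial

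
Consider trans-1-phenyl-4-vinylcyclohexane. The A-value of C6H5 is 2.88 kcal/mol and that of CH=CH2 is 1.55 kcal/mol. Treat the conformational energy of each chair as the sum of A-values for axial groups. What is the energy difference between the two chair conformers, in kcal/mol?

4.43 kcal/mol

C1 and C4 have opposite parity, so for the trans isomer the two substituents are e,e in one chair and a,a in the other.
Chair I (phenyl axial, vinyl axial): E = 4.43 kcal/mol.
Chair II (phenyl equatorial, vinyl equatorial): E = 0.00 kcal/mol.
ΔE = 4.43 − 0.00 = 4.43 kcal/mol; chair II is more stable.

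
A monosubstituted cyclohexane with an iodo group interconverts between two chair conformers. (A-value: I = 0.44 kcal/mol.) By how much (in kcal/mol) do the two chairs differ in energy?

0.44 kcal/mol

A monosubstituted cyclohexane has one chair with the iodo group axial (E = A = 0.44 kcal/mol) and one with it equatorial (E = 0).
ΔE = 0.44 − 0 = 0.44 kcal/mol.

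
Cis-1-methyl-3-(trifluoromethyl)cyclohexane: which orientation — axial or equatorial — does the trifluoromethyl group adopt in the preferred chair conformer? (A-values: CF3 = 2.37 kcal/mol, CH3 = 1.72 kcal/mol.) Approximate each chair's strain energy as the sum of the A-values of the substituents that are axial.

equatorial

C1 and C3 have the same parity, so for the cis isomer the two substituents are e,e in one chair and a,a in the other.
Chair I (trifluoromethyl axial, methyl axial): E = 4.09 kcal/mol.
Chair II (trifluoromethyl equatorial, methyl equatorial): E = 0.00 kcal/mol.
Chair II is the more stable (lower-energy) conformer, and in that chair the trifluoromethyl group is equatorial.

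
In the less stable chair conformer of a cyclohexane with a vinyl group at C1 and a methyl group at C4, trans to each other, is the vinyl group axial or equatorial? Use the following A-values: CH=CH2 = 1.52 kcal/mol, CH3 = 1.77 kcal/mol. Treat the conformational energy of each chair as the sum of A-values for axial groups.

axial

C1 and C4 have opposite parity, so for the trans isomer the two substituents are e,e in one chair and a,a in the other.
Chair I (vinyl axial, methyl axial): E = 3.29 kcal/mol.
Chair II (vinyl equatorial, methyl equatorial): E = 0.00 kcal/mol.
Chair I is the less stable (higher-energy) conformer, and in that chair the vinyl group is axial.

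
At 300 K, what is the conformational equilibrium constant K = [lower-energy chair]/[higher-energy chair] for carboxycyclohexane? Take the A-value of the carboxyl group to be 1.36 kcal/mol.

One chair has the carboxyl group axial (E = 1.36 kcal/mol) and the other has it equatorial (E = 0).
ΔG = 1.36 kcal/mol between the two chairs.
K = exp(ΔG/RT) with R = 1.987×10⁻³ kcal mol⁻¹ K⁻¹ and T = 300 K gives K ≈ 9.79.

K ≈ 9.79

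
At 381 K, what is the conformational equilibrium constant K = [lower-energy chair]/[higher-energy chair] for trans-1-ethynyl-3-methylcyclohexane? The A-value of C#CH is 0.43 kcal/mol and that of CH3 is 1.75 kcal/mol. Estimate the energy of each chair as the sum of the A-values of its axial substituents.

K ≈ 5.72

C1 and C3 have the same parity, so for the trans isomer the two substituents are one axial and one equatorial in each chair.
Chair I (ethynyl axial, methyl equatorial): E = 0.43 kcal/mol; chair II (ethynyl equatorial, methyl axial): E = 1.75 kcal/mol.
ΔG = 1.32 kcal/mol between the two chairs.
K = exp(ΔG/RT) with R = 1.987×10⁻³ kcal mol⁻¹ K⁻¹ and T = 381 K gives K ≈ 5.72.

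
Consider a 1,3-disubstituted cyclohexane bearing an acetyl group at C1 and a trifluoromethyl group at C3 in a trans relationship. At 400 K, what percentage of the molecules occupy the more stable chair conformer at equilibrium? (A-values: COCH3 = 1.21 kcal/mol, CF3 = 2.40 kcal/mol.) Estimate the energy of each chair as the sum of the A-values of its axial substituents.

C1 and C3 have the same parity, so for the trans isomer the two substituents are one axial and one equatorial in each chair.
Chair I (acetyl axial, trifluoromethyl equatorial): E = 1.21 kcal/mol; chair II (acetyl equatorial, trifluoromethyl axial): E = 2.40 kcal/mol.
ΔG = 1.19 kcal/mol between the two chairs.
K = exp(ΔG/RT) with R = 1.987×10⁻³ kcal mol⁻¹ K⁻¹ and T = 400 K gives K ≈ 4.47.
Fraction in the lower-energy chair = K/(K+1) = 81.7%.

81.7%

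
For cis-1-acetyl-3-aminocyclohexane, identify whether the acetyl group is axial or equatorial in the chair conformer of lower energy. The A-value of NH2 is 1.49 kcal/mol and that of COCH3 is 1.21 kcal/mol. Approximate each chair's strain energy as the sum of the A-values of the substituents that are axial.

equatorial

C1 and C3 have the same parity, so for the cis isomer the two substituents are e,e in one chair and a,a in the other.
Chair I (amino axial, acetyl axial): E = 2.70 kcal/mol.
Chair II (amino equatorial, acetyl equatorial): E = 0.00 kcal/mol.
Chair II is the more stable (lower-energy) conformer, and in that chair the acetyl group is equatorial.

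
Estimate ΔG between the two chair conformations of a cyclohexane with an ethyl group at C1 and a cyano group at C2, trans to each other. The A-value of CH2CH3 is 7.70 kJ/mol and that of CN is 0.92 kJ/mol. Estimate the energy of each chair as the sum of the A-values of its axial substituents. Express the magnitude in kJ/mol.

C1 and C2 have opposite parity, so for the trans isomer the two substituents are e,e in one chair and a,a in the other.
Chair I (ethyl axial, cyano axial): E = 8.62 kJ/mol.
Chair II (ethyl equatorial, cyano equatorial): E = 0.00 kJ/mol.
ΔE = 8.62 − 0.00 = 8.62 kJ/mol; chair II is more stable.

8.62 kJ/mol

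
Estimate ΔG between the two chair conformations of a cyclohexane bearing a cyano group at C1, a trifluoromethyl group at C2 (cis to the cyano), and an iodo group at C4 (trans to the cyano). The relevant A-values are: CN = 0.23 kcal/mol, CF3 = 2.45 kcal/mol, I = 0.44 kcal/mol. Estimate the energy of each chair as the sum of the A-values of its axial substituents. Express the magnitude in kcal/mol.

Chair I (cyano axial, trifluoromethyl equatorial, iodo axial): E = 0.67 kcal/mol.
Chair II (cyano equatorial, trifluoromethyl axial, iodo equatorial): E = 2.45 kcal/mol.
ΔE = 2.45 − 0.67 = 1.78 kcal/mol; chair I is more stable.

1.78 kcal/mol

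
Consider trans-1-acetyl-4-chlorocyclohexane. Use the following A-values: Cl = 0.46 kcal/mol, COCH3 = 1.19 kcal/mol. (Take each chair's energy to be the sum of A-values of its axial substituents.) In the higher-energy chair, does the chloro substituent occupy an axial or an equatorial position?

axial

C1 and C4 have opposite parity, so for the trans isomer the two substituents are e,e in one chair and a,a in the other.
Chair I (chloro axial, acetyl axial): E = 1.65 kcal/mol.
Chair II (chloro equatorial, acetyl equatorial): E = 0.00 kcal/mol.
Chair I is the less stable (higher-energy) conformer, and in that chair the chloro group is axial.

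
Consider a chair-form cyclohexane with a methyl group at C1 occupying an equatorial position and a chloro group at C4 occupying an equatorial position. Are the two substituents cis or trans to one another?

trans

C1 and C4 have opposite parity, so their axial bonds point in opposite directions.
With opposite-parity carbons, two substituents on the same face are one axial and one equatorial; opposite faces give both axial or both equatorial.
Here the groups are equatorial/equatorial → opposite face → trans.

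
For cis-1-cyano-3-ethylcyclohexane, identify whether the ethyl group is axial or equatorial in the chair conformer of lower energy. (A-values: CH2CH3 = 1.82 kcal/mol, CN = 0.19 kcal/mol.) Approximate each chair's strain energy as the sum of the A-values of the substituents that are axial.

equatorial

C1 and C3 have the same parity, so for the cis isomer the two substituents are e,e in one chair and a,a in the other.
Chair I (ethyl axial, cyano axial): E = 2.01 kcal/mol.
Chair II (ethyl equatorial, cyano equatorial): E = 0.00 kcal/mol.
Chair II is the more stable (lower-energy) conformer, and in that chair the ethyl group is equatorial.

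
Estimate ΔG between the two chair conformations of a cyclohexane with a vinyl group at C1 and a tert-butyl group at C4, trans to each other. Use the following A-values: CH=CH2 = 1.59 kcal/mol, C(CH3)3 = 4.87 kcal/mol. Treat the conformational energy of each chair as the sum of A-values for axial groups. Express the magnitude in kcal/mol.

C1 and C4 have opposite parity, so for the trans isomer the two substituents are e,e in one chair and a,a in the other.
Chair I (vinyl axial, tert-butyl axial): E = 6.46 kcal/mol.
Chair II (vinyl equatorial, tert-butyl equatorial): E = 0.00 kcal/mol.
ΔE = 6.46 − 0.00 = 6.46 kcal/mol; chair II is more stable.

6.46 kcal/mol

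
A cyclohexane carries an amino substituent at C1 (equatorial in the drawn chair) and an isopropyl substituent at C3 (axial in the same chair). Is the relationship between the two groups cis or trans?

trans

C1 and C3 have the same parity, so their axial bonds point in the same direction.
With same-parity carbons, two substituents on the same face are both axial or both equatorial; opposite faces give one of each.
Here the groups are equatorial/axial → opposite face → trans.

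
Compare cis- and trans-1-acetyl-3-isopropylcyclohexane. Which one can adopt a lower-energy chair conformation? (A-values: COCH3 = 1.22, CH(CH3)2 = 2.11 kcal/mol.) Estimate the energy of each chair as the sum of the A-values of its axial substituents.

At 1,3 positions (parity same): cis → (e,e or a,a); trans → (a,e or e,a).
Best chair for cis: E = 0.00 kcal/mol; best chair for trans: E = 1.22 kcal/mol.
The cis isomer is lower by 1.22 kcal/mol.

cis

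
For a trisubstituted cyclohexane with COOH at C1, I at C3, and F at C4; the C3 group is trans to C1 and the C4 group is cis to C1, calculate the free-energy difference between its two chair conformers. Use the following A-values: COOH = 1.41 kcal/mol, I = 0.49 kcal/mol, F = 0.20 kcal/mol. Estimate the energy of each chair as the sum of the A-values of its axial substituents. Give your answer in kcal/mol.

Chair I (carboxyl axial, iodo equatorial, fluoro equatorial): E = 1.41 kcal/mol.
Chair II (carboxyl equatorial, iodo axial, fluoro axial): E = 0.69 kcal/mol.
ΔE = 1.41 − 0.69 = 0.72 kcal/mol; chair II is more stable.

0.72 kcal/mol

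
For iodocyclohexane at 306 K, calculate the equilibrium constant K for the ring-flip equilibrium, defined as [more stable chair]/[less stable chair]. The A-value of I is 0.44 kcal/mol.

One chair has the iodo group axial (E = 0.44 kcal/mol) and the other has it equatorial (E = 0).
ΔG = 0.44 kcal/mol between the two chairs.
K = exp(ΔG/RT) with R = 1.987×10⁻³ kcal mol⁻¹ K⁻¹ and T = 306 K gives K ≈ 2.06.

K ≈ 2.06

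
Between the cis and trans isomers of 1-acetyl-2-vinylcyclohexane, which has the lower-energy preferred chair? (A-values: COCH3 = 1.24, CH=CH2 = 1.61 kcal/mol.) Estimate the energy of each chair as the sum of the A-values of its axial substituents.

trans

At 1,2 positions (parity opposite): cis → (a,e or e,a); trans → (e,e or a,a).
Best chair for cis: E = 1.24 kcal/mol; best chair for trans: E = 0.00 kcal/mol.
The trans isomer is lower by 1.24 kcal/mol.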